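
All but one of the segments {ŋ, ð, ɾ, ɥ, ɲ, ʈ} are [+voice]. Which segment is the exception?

ʈ

/ð, ɾ, ɥ, ɲ, ŋ/ are all [+voice]; /ʈ/ (voiceless retroflex stop) is [-voice].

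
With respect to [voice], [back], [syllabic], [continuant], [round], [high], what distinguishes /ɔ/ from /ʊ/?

The two segments share [+voice], [+back], [+syllabic], [+continuant], [+round]. The only feature from the list on which they differ: /ɔ/ is [-high] while /ʊ/ is [+high].

[high]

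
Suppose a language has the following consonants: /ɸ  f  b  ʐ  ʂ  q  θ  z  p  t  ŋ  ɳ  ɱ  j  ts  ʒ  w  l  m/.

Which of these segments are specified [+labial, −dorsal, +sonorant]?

ɱ, m

Among the inventory, the [+labial] segments are /ɸ, f, b, p, ɱ, w, m/.
Within that set, [−dorsal] gives /ɸ, f, b, p, ɱ, m/.
Within that set, [+sonorant] leaves /ɱ, m/.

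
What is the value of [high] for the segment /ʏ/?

[+high]

/ʏ/ is the high front rounded lax vowel, hence [+high].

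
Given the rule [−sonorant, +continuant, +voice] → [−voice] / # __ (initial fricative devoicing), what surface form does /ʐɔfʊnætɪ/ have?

[ʂɔfʊnætɪ]

The only segment in the rule's environment that also matches [−sonorant, +continuant, +voice] is /ʐ/. Applying [−voice] turns the voiced retroflex fricative into /ʂ/ (voiceless retroflex fricative), giving [ʂɔfʊnætɪ].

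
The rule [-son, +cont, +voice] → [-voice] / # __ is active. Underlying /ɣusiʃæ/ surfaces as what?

[xusiʃæ]

Only the initial segment /ɣ/ is both word-initial and matches the structural description. It is a voiced velar fricative, so [-son, +cont, +voice] holds; changing it to [-voice] with all other features held fixed yields /x/ (voiceless velar fricative). No other segment meets both the structural description and the environment, so the output is [xusiʃæ].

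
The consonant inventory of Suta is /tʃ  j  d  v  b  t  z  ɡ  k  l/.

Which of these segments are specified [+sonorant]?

The feature [sonorant] marks segments produced without turbulent airflow (nasals, liquids, glides, vowels). In this inventory /j, l/ have that property, so they are [+sonorant]; /tʃ, d, v, b, t, z, ɡ, k/ are [-sonorant].

j, l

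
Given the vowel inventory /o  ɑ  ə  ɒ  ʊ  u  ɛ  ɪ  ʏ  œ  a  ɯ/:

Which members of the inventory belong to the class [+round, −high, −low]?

Among the inventory, the [+round] segments are /o, ɒ, ʊ, u, ʏ, œ/.
Among these, [−high] gives /o, ɒ, œ/.
Then [−low] leaves /o, œ/.

o, œ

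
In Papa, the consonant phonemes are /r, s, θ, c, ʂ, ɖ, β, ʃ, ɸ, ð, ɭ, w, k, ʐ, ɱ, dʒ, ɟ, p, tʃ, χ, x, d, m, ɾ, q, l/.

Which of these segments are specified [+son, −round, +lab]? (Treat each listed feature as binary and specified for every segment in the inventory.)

ɱ, m

Checking each segment against [+sonorant], [−round], [+labial]: /ɱ/ (labiodental nasal), /m/ (bilabial nasal) satisfy every feature; every other segment in the inventory fails at least one.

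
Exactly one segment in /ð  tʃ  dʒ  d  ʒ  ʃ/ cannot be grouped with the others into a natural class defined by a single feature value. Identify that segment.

/ð, dʒ, ʃ, ʒ, tʃ/ are all [+distributed], but /d/ (voiced alveolar stop) is [−distributed]. No other single segment can be removed to leave a set sharing one feature value that the removed segment lacks, so /d/ is the odd one out.

d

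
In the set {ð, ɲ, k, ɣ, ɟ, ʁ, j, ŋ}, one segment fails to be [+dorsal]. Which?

Every segment except /ð/ is [+dorsal]. /ð/ (voiced dental fricative) is [−dorsal], so it is the exception.

ð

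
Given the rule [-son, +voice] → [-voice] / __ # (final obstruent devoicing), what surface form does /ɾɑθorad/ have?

The only segment in the rule's environment that also matches [-son, +voice] is /d/. Applying [-voice] turns the voiced alveolar stop into /t/ (voiceless alveolar stop), giving [ɾɑθorat].

[ɾɑθorat]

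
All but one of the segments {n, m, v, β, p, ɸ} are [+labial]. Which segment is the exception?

n

Every segment except /n/ is [+labial]. /n/ (alveolar nasal) is [-labial], so it is the exception.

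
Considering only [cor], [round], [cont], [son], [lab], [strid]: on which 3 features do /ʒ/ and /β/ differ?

[strident], [labial], [coronal]

The two segments share [-round], [+continuant], [-sonorant]. The only features from the list on which they differ: /ʒ/ is [+strident] while /β/ is [-strident]; /ʒ/ is [-labial] while /β/ is [+labial]; /ʒ/ is [+coronal] while /β/ is [-coronal].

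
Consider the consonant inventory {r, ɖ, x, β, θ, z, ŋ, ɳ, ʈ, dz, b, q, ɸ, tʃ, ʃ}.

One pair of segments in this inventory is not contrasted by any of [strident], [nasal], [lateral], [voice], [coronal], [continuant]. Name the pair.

x, ɸ

On the given features, /x/ and /ɸ/ have an identical profile: [−strident], [−nasal], [−lateral], [−voice], [−coronal], [+continuant]. No other two segments in the inventory coincide on all 6 features. (They do differ in [labial] and [dorsal], which are not among the given features.)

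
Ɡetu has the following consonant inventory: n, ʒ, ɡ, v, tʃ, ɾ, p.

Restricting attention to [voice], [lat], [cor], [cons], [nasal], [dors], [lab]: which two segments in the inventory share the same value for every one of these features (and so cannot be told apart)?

Both /ʒ/ and /ɾ/ are [+voice], [-lateral], [+coronal], [+consonantal], [-nasal], [-dorsal], [-labial]. Since the list omits [sonorant], [strident] and [anterior] — which do distinguish the voiced postalveolar fricative from the alveolar tap — this pair collapses; all other pairs remain distinct.

ʒ, ɾ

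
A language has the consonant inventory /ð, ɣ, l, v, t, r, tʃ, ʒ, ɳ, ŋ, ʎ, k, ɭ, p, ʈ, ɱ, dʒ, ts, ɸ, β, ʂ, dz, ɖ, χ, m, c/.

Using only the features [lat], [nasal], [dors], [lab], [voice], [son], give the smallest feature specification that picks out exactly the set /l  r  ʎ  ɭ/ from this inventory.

/l, r, ʎ, ɭ/ are all [+sonorant], [-nasal], and no other segment in the inventory matches both values. Dropping any one of them over-generates: [-nasal] alone would also admit /ð, ɣ, v, t, …/; [+sonorant] alone would also admit /ɳ, ŋ, ɱ, m/. No other single listed feature picks out exactly this set either, so fewer than two features will not do.

[+son, -nasal]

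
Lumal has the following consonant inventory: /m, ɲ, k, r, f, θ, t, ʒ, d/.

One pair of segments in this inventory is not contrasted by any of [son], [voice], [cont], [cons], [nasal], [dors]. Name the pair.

Both /f/ and /θ/ are [-sonorant], [-voice], [+continuant], [+consonantal], [-nasal], [-dorsal]. Since the list omits [labial] and [coronal] — which do distinguish the voiceless labiodental fricative from the voiceless dental fricative — this pair collapses; all other pairs remain distinct.

f, θ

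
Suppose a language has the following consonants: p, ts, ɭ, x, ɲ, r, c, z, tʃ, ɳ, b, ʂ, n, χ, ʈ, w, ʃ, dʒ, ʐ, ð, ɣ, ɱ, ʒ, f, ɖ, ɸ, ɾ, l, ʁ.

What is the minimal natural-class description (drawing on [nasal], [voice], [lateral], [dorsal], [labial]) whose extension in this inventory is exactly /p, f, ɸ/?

[−voice, +labial]

The class [−voice], [+labial] has exactly /p, f, ɸ/ as its extension in this inventory. No smaller conjunction from the listed features achieves this: [+labial] alone would also admit /b, w, ɱ/; [−voice] alone would also admit /ts, x, c, tʃ, …/; and checking the remaining single features turns up none with this extension.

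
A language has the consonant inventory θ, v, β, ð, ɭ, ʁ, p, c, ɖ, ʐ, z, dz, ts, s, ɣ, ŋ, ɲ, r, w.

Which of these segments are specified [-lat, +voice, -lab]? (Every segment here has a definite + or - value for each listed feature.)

ð, ʁ, ɖ, ʐ, z, dz, ɣ, ŋ, ɲ, r

The [-lateral] segments are /θ, v, β, ð, ʁ, p, c, ɖ, ʐ, z, dz, ts, s, ɣ, ŋ, ɲ, r, w/.
Intersecting with [+voice] gives /v, β, ð, ʁ, ɖ, ʐ, z, dz, ɣ, ŋ, ɲ, r, w/.
Of those, [-labial] leaves /ð, ʁ, ɖ, ʐ, z, dz, ɣ, ŋ, ɲ, r/.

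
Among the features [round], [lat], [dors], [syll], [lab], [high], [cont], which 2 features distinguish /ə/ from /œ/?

[labial], [round]

/ə/ is the mid central vowel (schwa) and /œ/ is the mid front rounded lax vowel. Both are [−lateral], [+dorsal], [+syllabic], [−high], [+continuant]. /ə/ is [−labial] while /œ/ is [+labial]; /ə/ is [−round] while /œ/ is [+round], so the distinguishing features are [labial], [round].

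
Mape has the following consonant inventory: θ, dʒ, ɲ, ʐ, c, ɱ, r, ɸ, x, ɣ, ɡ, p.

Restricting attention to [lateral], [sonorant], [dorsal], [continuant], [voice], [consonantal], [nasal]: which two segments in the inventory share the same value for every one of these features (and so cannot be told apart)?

θ, ɸ

Both /θ/ and /ɸ/ are [−lateral], [−sonorant], [−dorsal], [+continuant], [−voice], [+consonantal], [−nasal]. Since the list omits [labial] and [coronal] — which do distinguish the voiceless dental fricative from the voiceless bilabial fricative — this pair collapses; all other pairs remain distinct.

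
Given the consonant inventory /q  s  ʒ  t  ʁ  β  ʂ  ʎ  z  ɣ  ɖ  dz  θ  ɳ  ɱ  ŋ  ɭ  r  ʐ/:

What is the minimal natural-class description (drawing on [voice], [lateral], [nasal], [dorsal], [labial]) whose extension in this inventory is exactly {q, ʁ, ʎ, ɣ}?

/q, ʁ, ʎ, ɣ/ are all [−nasal], [+dorsal], and no other segment in the inventory matches both values. Dropping any one of them over-generates: [+dorsal] alone would also admit /ŋ/; [−nasal] alone would also admit /s, ʒ, t, β, …/. No other single listed feature picks out exactly this set either, so fewer than two features will not do.

[−nasal, +dorsal]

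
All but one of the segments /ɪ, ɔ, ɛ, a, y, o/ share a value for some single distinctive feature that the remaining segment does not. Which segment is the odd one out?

[low] groups all but one: /ɛ, ɪ, o, y, ɔ/ share [−low] while /a/ (low unrounded vowel) alone is [+low]. Removing any other segment would not leave a single-feature class that excludes it.

a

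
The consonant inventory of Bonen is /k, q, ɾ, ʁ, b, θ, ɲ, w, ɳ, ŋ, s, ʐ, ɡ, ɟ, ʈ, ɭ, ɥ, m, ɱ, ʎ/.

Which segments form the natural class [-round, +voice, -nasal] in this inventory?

The [-round] segments are /k, q, ɾ, ʁ, b, θ, ɲ, ɳ, ŋ, s, ʐ, ɡ, ɟ, ʈ, ɭ, m, ɱ, ʎ/.
Intersecting with [+voice] gives /ɾ, ʁ, b, ɲ, ɳ, ŋ, ʐ, ɡ, ɟ, ɭ, m, ɱ, ʎ/.
Among these, [-nasal] leaves /ɾ, ʁ, b, ʐ, ɡ, ɟ, ɭ, ʎ/.

ɾ, ʁ, b, ʐ, ɡ, ɟ, ɭ, ʎ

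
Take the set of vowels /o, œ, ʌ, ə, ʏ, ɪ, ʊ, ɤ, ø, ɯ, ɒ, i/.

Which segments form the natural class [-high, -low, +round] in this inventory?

o, œ, ø

Checking each segment against [-high], [-low], [+round]: /o/ (mid back rounded tense vowel), /œ/ (mid front rounded lax vowel), /ø/ (mid front rounded tense vowel) satisfy every feature; every other segment in the inventory fails at least one.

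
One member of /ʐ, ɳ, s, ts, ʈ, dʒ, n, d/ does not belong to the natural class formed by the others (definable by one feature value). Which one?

/d, ɳ, n, ts, s, ʐ, ʈ/ are all [−distributed], but /dʒ/ (voiced postalveolar affricate) is [+distributed]. No other single segment can be removed to leave a set sharing one feature value that the removed segment lacks, so /dʒ/ is the odd one out.

dʒ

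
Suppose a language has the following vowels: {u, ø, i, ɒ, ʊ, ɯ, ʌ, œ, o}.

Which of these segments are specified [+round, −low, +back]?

u, ʊ, o

Checking each segment against [+round], [−low], [+back]: /u/ (high back rounded tense vowel), /ʊ/ (high back rounded lax vowel), /o/ (mid back rounded tense vowel) satisfy every feature; every other segment in the inventory fails at least one.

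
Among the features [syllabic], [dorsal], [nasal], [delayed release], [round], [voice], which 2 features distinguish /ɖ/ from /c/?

[voice], [dorsal]

/ɖ/ is the voiced retroflex stop and /c/ is the voiceless palatal stop. Both are [-syllabic], [-nasal], [-delayed release], [-round]. /ɖ/ is [+voice] while /c/ is [-voice]; /ɖ/ is [-dorsal] while /c/ is [+dorsal], so the distinguishing features are [voice], [dorsal].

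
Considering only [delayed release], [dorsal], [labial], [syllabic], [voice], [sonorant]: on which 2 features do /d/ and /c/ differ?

[voice], [dorsal]

/d/ is the voiced alveolar stop and /c/ is the voiceless palatal stop. Both are [-delayed release], [-labial], [-syllabic], [-sonorant]. /d/ is [+voice] while /c/ is [-voice]; /d/ is [-dorsal] while /c/ is [+dorsal], so the distinguishing features are [voice], [dorsal].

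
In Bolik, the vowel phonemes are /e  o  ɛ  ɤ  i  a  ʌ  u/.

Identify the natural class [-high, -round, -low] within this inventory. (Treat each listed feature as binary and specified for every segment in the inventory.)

e, ɛ, ɤ, ʌ

First, the [-high] segments are /e, o, ɛ, ɤ, a, ʌ/.
Of those, [-round] gives /e, ɛ, ɤ, a, ʌ/.
Then [-low] leaves /e, ɛ, ɤ, ʌ/.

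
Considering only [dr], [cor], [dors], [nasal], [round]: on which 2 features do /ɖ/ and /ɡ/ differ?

/ɖ/ is the voiced retroflex stop and /ɡ/ is the voiced velar stop. Both are [-delayed release], [-nasal], [-round]. /ɖ/ is [+coronal] while /ɡ/ is [-coronal]; /ɖ/ is [-dorsal] while /ɡ/ is [+dorsal], so the distinguishing features are [coronal], [dorsal].

[coronal], [dorsal]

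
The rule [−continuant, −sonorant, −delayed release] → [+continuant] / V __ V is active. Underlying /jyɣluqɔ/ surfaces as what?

[jyɣluχɔ]

Only /q/ occurs between two vowels (/u/ __ /ɔ/) and matches the structural description. It is a voiceless uvular stop, so [−continuant, −sonorant, −delayed release] holds; changing it to [+continuant] with all other features held fixed yields /χ/ (voiceless uvular fricative). No other segment meets both the structural description and the environment, so the output is [jyɣluχɔ].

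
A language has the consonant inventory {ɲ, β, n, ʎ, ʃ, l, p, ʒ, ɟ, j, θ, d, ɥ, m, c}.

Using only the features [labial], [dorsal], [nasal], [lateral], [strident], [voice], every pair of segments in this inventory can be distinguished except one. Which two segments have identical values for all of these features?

j, ɟ

Both /j/ and /ɟ/ are [−labial], [+dorsal], [−nasal], [−lateral], [−strident], [+voice]. Since the list omits [sonorant] and [continuant] — which do distinguish the palatal glide from the voiced palatal stop — this pair collapses; all other pairs remain distinct.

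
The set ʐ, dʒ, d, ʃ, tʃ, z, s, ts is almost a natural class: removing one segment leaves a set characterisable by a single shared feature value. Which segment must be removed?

The remaining segments after removing /d/ share [+strident]; /d/ (voiced alveolar stop) is [−strident]. For every other candidate removal, the leftover set fails to share any single feature value that the removed segment lacks.

d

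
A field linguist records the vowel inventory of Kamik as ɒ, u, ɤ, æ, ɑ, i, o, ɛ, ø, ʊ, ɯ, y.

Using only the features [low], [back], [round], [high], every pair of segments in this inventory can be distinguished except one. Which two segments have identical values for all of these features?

ʊ, u

/ʊ/ (high back rounded lax vowel) and /u/ (high back rounded tense vowel) are both [−low], [+back], [+round], [+high], so none of the listed features separates them. (They do differ in [tense], which is not among the given features.) Every other pair in the inventory differs on at least one listed feature.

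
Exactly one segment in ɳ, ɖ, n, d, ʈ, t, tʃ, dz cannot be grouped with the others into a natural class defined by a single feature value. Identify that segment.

/ɳ, d, t, ɖ, ʈ, dz, n/ are all [-distributed], but /tʃ/ (voiceless postalveolar affricate) is [+distributed]. No other single segment can be removed to leave a set sharing one feature value that the removed segment lacks, so /tʃ/ is the odd one out.

tʃ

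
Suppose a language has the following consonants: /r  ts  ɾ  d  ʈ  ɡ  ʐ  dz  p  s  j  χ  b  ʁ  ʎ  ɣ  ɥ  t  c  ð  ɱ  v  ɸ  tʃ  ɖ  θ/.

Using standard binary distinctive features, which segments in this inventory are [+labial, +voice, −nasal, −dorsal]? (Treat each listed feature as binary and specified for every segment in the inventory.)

Checking each segment against [+labial], [+voice], [−nasal], [−dorsal]: /b/ (voiced bilabial stop), /v/ (voiced labiodental fricative) satisfy every feature; every other segment in the inventory fails at least one.

b, v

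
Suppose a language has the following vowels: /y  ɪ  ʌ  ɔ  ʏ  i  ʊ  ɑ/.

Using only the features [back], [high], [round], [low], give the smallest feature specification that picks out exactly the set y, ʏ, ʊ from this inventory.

[+high, +round]

The class [+high], [+round] has exactly /y, ʏ, ʊ/ as its extension in this inventory. No smaller conjunction from the listed features achieves this: [+round] alone would also admit /ɔ/; [+high] alone would also admit /ɪ, i/; and checking the remaining single features turns up none with this extension.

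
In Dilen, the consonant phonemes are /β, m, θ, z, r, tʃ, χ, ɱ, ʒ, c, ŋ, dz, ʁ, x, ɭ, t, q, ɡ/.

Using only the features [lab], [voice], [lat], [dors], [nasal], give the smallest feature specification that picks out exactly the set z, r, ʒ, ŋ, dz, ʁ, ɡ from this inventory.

[+voice, -lat, -lab]

/z, r, ʒ, ŋ, dz, ʁ, ɡ/ are all [+voice], [-lateral], [-labial], and no other segment in the inventory matches all three values. Dropping any one of them over-generates: [-lateral, -labial] alone would also admit /θ, tʃ, χ, c, …/; [+voice, -labial] alone would also admit /ɭ/; [+voice, -lateral] alone would also admit /β, m, ɱ/. No other combination of two listed features picks out exactly this set either, so fewer than three features will not do.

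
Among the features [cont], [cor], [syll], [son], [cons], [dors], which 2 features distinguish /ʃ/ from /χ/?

[coronal], [dorsal]

/ʃ/ (voiceless postalveolar fricative) and /χ/ (voiceless uvular fricative) agree on [+continuant], [-syllabic], [-sonorant], [+consonantal]. They differ on [coronal] (/ʃ/ [+], /χ/ [-]), [dorsal] (/ʃ/ [-], /χ/ [+]).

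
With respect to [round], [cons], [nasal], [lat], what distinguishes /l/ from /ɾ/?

/l/ is the alveolar lateral approximant and /ɾ/ is the alveolar tap. Both are [-round], [+consonantal], [-nasal]. /l/ is [+lateral] while /ɾ/ is [-lateral], so the distinguishing feature is [lateral].

[lateral]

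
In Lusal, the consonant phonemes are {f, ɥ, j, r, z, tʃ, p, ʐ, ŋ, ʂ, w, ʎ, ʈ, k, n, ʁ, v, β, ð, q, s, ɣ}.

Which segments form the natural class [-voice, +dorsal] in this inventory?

k, q

Checking each segment against [-voice], [+dorsal]: /k/ (voiceless velar stop), /q/ (voiceless uvular stop) satisfy every feature; every other segment in the inventory fails at least one.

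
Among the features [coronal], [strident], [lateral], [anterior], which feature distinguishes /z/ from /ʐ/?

The two segments share [+coronal], [+strident], [-lateral]. The only feature from the list on which they differ: /z/ is [+anterior] while /ʐ/ is [-anterior].

[anterior]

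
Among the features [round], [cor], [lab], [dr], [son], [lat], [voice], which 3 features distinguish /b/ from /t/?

[voice], [labial], [coronal]

The two segments share [−round], [−delayed release], [−sonorant], [−lateral]. The only features from the list on which they differ: /b/ is [+voice] while /t/ is [−voice]; /b/ is [+labial] while /t/ is [−labial]; /b/ is [−coronal] while /t/ is [+coronal].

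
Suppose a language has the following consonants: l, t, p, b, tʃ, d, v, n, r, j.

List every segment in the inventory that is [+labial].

The feature [labial] marks segments articulated with one or both lips. In this inventory /p, b, v/ have that property, so they are [+labial]; /l, t, tʃ, d, n, r, j/ are [−labial].

p, b, v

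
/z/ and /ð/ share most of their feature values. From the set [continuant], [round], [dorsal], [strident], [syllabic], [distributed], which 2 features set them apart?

/z/ (voiced alveolar fricative) and /ð/ (voiced dental fricative) agree on [+continuant], [−round], [−dorsal], [−syllabic]. They differ on [strident] (/z/ [+], /ð/ [−]), [distributed] (/z/ [−], /ð/ [+]).

[strident], [distributed]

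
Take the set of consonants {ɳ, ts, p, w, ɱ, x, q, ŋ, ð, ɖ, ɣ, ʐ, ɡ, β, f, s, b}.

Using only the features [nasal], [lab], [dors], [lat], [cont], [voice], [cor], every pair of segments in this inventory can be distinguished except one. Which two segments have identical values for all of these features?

ʐ, ð

/ʐ/ (voiced retroflex fricative) and /ð/ (voiced dental fricative) are both [-nasal], [-labial], [-dorsal], [-lateral], [+continuant], [+voice], [+coronal], so none of the listed features separates them. (They do differ in [strident], [anterior] and [distributed], which are not among the given features.) Every other pair in the inventory differs on at least one listed feature.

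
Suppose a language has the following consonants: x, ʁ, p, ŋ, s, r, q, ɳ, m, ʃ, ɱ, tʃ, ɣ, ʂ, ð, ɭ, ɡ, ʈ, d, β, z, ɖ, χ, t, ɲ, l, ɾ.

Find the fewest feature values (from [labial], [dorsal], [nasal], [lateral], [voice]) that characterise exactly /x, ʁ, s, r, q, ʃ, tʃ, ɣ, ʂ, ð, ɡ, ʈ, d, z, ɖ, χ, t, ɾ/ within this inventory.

The class [−nasal], [−lateral], [−labial] has exactly /x, ʁ, s, r, q, ʃ, tʃ, ɣ, ʂ, ð, ɡ, ʈ, d, z, ɖ, χ, t, ɾ/ as its extension in this inventory. No smaller conjunction from the listed features achieves this: [−lateral, −labial] alone would also admit /ŋ, ɳ, ɲ/; [−nasal, −labial] alone would also admit /ɭ, l/; [−nasal, −lateral] alone would also admit /p, β/; and checking the remaining two-feature bundles turns up none with this extension.

[−nasal, −lateral, −labial]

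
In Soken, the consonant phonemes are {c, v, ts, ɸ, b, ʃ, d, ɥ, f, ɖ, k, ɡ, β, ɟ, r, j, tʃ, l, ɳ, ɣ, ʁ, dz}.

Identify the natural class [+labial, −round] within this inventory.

v, ɸ, b, f, β

Checking each segment against [+labial], [−round]: /v/ (voiced labiodental fricative), /ɸ/ (voiceless bilabial fricative), /b/ (voiced bilabial stop), /f/ (voiceless labiodental fricative), /β/ (voiced bilabial fricative) satisfy every feature; every other segment in the inventory fails at least one.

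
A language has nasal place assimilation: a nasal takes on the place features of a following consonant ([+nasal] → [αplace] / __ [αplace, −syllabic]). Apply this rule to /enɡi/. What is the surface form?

[eŋɡi]

The only nasal preceding a consonant is /n/ before /ɡ/. /ɡ/ is [+dorsal], so /n/ → /ŋ/, giving [eŋɡi].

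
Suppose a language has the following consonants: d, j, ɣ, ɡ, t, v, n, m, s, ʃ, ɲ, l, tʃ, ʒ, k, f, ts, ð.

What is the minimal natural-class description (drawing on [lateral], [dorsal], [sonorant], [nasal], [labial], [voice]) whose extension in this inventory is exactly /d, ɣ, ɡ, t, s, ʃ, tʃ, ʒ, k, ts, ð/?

[-sonorant, -labial]

Every target segment is [-sonorant], [-labial]; each remaining inventory member fails at least one of these. Each conjunct is needed — [-labial] alone would also admit /j, n, ɲ, l/; [-sonorant] alone would also admit /v, f/ — and no other single listed feature has exactly this extension, so two is the minimum.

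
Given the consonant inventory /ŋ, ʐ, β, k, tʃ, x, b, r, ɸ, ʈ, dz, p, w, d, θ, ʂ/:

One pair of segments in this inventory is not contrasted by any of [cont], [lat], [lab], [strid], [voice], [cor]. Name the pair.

Both /w/ and /β/ are [+continuant], [−lateral], [+labial], [−strident], [+voice], [−coronal]. Since the list omits [sonorant], [round] and [dorsal] — which do distinguish the labial-velar glide from the voiced bilabial fricative — this pair collapses; all other pairs remain distinct.

w, β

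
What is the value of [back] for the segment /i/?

[-back]

/i/ is the high front unrounded tense vowel. The feature [back] marks segments produced with the tongue body retracted; /i/ lacks this property, so it is [-back].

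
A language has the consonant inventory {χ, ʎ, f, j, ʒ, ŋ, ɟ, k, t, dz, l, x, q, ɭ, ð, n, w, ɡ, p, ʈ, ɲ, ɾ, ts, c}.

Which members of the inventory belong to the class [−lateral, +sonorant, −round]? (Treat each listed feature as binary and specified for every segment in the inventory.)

First, the [−lateral] segments are /χ, f, j, ʒ, ŋ, ɟ, k, t, dz, x, q, ð, n, w, ɡ, p, ʈ, ɲ, ɾ, ts, c/.
Among these, [+sonorant] gives /j, ŋ, n, w, ɲ, ɾ/.
Of those, [−round] leaves /j, ŋ, n, ɲ, ɾ/.

j, ŋ, n, ɲ, ɾ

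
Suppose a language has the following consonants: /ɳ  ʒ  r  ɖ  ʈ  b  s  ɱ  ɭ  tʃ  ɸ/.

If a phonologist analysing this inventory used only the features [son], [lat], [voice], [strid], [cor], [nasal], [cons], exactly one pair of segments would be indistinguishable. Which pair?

On the given features, /tʃ/ and /s/ have an identical profile: [−sonorant], [−lateral], [−voice], [+strident], [+coronal], [−nasal], [+consonantal]. No other two segments in the inventory coincide on all 7 features. (They do differ in [continuant], [anterior] and [distributed], which are not among the given features.)

tʃ, s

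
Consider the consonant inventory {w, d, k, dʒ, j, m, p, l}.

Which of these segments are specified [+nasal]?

m

The [+nasal] segments here are /m/; the remaining /w, d, k, dʒ, j, p, l/ are [-nasal].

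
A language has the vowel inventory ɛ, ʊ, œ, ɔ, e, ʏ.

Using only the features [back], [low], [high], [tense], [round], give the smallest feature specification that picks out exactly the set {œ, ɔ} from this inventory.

[−high, +round]

/œ, ɔ/ are all [−high], [+round], and no other segment in the inventory matches both values. Dropping any one of them over-generates: [+round] alone would also admit /ʊ, ʏ/; [−high] alone would also admit /ɛ, e/. No other single listed feature picks out exactly this set either, so fewer than two features will not do.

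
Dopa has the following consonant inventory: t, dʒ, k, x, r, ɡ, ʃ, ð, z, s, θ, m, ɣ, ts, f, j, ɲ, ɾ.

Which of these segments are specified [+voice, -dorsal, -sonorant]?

dʒ, ð, z

Checking each segment against [+voice], [-dorsal], [-sonorant]: /dʒ/ (voiced postalveolar affricate), /ð/ (voiced dental fricative), /z/ (voiced alveolar fricative) satisfy every feature; every other segment in the inventory fails at least one.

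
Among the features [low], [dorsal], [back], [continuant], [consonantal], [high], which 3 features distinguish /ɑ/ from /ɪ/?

/ɑ/ is the low back unrounded vowel and /ɪ/ is the high front unrounded lax vowel. Both are [+dorsal], [+continuant], [-consonantal]. /ɑ/ is [-high] while /ɪ/ is [+high]; /ɑ/ is [+low] while /ɪ/ is [-low]; /ɑ/ is [+back] while /ɪ/ is [-back], so the distinguishing features are [high], [low], [back].

[high], [low], [back]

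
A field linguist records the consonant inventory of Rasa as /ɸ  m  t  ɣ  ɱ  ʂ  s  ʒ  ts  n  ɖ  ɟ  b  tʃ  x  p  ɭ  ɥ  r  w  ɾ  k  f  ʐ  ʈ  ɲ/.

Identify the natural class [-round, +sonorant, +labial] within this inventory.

m, ɱ

Eliminate segments failing any feature: /ɸ, t, ɣ, ʂ, s, ʒ, ts, ɖ, ɟ, b, tʃ, x, p, k, f, ʐ, ʈ/ are [-sonorant]; /n, ɭ, r, ɾ, ɲ/ are [-labial]; /ɥ, w/ are [+round]. The remaining /m, ɱ/ satisfy [-round], [+sonorant], [+labial].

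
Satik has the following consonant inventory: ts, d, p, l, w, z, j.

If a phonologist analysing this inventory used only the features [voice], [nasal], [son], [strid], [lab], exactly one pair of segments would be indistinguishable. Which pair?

l, j

On the given features, /l/ and /j/ have an identical profile: [+voice], [-nasal], [+sonorant], [-strident], [-labial]. No other two segments in the inventory coincide on all 5 features. (They do differ in [lateral] and [dorsal], which are not among the given features.)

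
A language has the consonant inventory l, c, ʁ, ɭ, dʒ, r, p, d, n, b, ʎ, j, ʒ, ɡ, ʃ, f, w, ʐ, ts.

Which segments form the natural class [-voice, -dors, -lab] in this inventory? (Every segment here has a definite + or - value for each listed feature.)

ʃ, ts

Eliminate segments failing any feature: /l, ʁ, ɭ, dʒ, r, d, n, b, ʎ, j, ʒ, ɡ, w, ʐ/ are [+voice]; /c/ is [+dorsal]; /p, f/ are [+labial]. The remaining /ʃ, ts/ satisfy [-voice], [-dorsal], [-labial].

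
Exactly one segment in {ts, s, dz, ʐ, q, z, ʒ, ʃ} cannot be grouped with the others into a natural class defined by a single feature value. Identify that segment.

q

/s, z, ts, ʃ, ʒ, ʐ, dz/ are all [+strident], but /q/ (voiceless uvular stop) is [−strident]. No other single segment can be removed to leave a set sharing one feature value that the removed segment lacks, so /q/ is the odd one out.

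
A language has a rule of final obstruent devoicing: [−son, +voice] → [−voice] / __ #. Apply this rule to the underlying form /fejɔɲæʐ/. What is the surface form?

/ʐ/ satisfies [−son, +voice] and sits in __ #. The [−voice] counterpart of the voiced retroflex fricative is /ʂ/. Other segments in /fejɔɲæʐ/ either fail the structural description or are not in the environment, so the surface form is [fejɔɲæʂ].

[fejɔɲæʂ]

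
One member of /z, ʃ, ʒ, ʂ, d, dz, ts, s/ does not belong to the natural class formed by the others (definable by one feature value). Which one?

The remaining segments after removing /d/ share [+strident]; /d/ (voiced alveolar stop) is [−strident]. For every other candidate removal, the leftover set fails to share any single feature value that the removed segment lacks.

d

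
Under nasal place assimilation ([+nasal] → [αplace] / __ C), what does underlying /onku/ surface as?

[oŋku]

The only nasal preceding a consonant is /n/ before /k/. /k/ is [+dorsal], so /n/ → /ŋ/, giving [oŋku].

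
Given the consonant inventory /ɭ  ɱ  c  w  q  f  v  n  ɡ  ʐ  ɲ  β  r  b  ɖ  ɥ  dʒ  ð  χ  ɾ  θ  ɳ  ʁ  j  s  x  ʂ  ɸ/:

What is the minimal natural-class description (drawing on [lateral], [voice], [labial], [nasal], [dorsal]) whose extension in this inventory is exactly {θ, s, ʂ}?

[−voice, −labial, −dorsal]

/θ, s, ʂ/ are all [−voice], [−labial], [−dorsal], and no other segment in the inventory matches all three values. Dropping any one of them over-generates: [−labial, −dorsal] alone would also admit /ɭ, n, ʐ, r, …/; [−voice, −dorsal] alone would also admit /f, ɸ/; [−voice, −labial] alone would also admit /c, q, χ, x/. No other combination of two listed features picks out exactly this set either, so fewer than three features will not do.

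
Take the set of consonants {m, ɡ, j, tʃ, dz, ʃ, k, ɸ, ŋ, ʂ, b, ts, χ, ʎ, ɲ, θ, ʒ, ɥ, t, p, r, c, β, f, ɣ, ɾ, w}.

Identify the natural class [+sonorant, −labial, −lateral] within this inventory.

j, ŋ, ɲ, r, ɾ

Eliminate segments failing any feature: /m, ɥ, w/ are [+labial]; /ɡ, tʃ, dz, ʃ, k, ɸ, ʂ, b, ts, χ, θ, ʒ, t, p, c, β, f, ɣ/ are [−sonorant]; /ʎ/ is [+lateral]. The remaining /j, ŋ, ɲ, r, ɾ/ satisfy [+sonorant], [−labial], [−lateral].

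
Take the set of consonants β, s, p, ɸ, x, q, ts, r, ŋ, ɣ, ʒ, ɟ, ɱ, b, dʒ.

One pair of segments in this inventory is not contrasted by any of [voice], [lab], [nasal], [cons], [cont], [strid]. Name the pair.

On the given features, /ɣ/ and /r/ have an identical profile: [+voice], [-labial], [-nasal], [+consonantal], [+continuant], [-strident]. No other two segments in the inventory coincide on all 6 features. (They do differ in [sonorant], [coronal] and [dorsal], which are not among the given features.)

ɣ, r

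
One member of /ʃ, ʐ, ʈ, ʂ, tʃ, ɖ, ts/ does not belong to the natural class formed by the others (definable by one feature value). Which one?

[anterior] groups all but one: /ʐ, ɖ, ʈ, ʃ, tʃ, ʂ/ share [−anterior] while /ts/ (voiceless alveolar affricate) alone is [+anterior]. Removing any other segment would not leave a single-feature class that excludes it.

ts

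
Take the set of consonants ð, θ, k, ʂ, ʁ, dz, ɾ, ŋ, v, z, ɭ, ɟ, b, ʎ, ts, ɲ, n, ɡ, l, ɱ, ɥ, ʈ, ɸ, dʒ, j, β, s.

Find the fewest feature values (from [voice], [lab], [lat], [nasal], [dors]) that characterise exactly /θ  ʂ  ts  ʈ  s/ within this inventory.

[−voice, −lab, −dors]

The class [−voice], [−labial], [−dorsal] has exactly /θ, ʂ, ts, ʈ, s/ as its extension in this inventory. No smaller conjunction from the listed features achieves this: [−labial, −dorsal] alone would also admit /ð, dz, ɾ, z, …/; [−voice, −dorsal] alone would also admit /ɸ/; [−voice, −labial] alone would also admit /k/; and checking the remaining two-feature bundles turns up none with this extension.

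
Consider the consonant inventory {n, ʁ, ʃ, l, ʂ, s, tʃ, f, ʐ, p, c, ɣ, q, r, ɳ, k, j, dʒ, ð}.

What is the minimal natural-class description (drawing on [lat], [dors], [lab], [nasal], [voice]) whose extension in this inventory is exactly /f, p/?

[+lab]

Every target segment is [+labial] and no other inventory member is, so one feature is enough.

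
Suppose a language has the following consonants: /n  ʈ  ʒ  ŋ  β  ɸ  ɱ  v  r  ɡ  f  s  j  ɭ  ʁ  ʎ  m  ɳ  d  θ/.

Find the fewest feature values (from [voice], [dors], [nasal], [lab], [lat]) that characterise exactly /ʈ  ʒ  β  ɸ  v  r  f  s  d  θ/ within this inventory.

The class [−nasal], [−lateral], [−dorsal] has exactly /ʈ, ʒ, β, ɸ, v, r, f, s, d, θ/ as its extension in this inventory. No smaller conjunction from the listed features achieves this: [−lateral, −dorsal] alone would also admit /n, ɱ, m, ɳ/; [−nasal, −dorsal] alone would also admit /ɭ/; [−nasal, −lateral] alone would also admit /ɡ, j, ʁ/; and checking the remaining two-feature bundles turns up none with this extension.

[−nasal, −lat, −dors]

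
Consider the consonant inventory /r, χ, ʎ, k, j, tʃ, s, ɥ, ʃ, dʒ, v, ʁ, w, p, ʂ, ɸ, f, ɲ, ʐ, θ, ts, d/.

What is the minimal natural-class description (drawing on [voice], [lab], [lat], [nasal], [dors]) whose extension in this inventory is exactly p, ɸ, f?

/p, ɸ, f/ are all [−voice], [+labial], and no other segment in the inventory matches both values. Dropping any one of them over-generates: [+labial] alone would also admit /ɥ, v, w/; [−voice] alone would also admit /χ, k, tʃ, s, …/. No other single listed feature picks out exactly this set either, so fewer than two features will not do.

[−voice, +lab]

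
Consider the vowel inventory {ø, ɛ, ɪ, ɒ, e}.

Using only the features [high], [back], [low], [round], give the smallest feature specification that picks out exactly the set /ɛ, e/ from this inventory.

[−high, −round]

Every target segment is [−high], [−round]; each remaining inventory member fails at least one of these. Each conjunct is needed — [−round] alone would also admit /ɪ/; [−high] alone would also admit /ø, ɒ/ — and no other single listed feature has exactly this extension, so two is the minimum.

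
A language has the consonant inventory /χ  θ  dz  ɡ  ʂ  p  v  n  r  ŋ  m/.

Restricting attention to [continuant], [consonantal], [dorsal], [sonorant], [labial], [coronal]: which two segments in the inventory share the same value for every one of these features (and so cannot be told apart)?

Both /ʂ/ and /θ/ are [+continuant], [+consonantal], [−dorsal], [−sonorant], [−labial], [+coronal]. Since the list omits [strident], [anterior] and [distributed] — which do distinguish the voiceless retroflex fricative from the voiceless dental fricative — this pair collapses; all other pairs remain distinct.

ʂ, θ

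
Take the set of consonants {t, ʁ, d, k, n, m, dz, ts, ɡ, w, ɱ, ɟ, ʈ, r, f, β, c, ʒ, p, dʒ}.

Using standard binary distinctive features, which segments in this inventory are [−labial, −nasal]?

t, ʁ, d, k, dz, ts, ɡ, ɟ, ʈ, r, c, ʒ, dʒ

First, the [−labial] segments are /t, ʁ, d, k, n, dz, ts, ɡ, ɟ, ʈ, r, c, ʒ, dʒ/.
Then [−nasal] leaves /t, ʁ, d, k, dz, ts, ɡ, ɟ, ʈ, r, c, ʒ, dʒ/.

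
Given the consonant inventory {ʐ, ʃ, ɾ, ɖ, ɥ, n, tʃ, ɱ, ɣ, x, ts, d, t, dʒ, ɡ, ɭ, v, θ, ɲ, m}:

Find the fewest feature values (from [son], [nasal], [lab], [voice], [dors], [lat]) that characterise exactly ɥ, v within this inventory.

The class [-nasal], [+labial] has exactly /ɥ, v/ as its extension in this inventory. No smaller conjunction from the listed features achieves this: [+labial] alone would also admit /ɱ, m/; [-nasal] alone would also admit /ʐ, ʃ, ɾ, ɖ, …/; and checking the remaining single features turns up none with this extension.

[-nasal, +lab]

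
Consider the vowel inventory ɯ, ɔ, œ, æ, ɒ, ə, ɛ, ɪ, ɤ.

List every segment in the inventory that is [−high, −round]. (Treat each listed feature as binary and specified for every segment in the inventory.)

æ, ə, ɛ, ɤ

Eliminate segments failing any feature: /ɯ, ɪ/ are [+high]; /ɔ, œ, ɒ/ are [+round]. The remaining /æ, ə, ɛ, ɤ/ satisfy [−high], [−round].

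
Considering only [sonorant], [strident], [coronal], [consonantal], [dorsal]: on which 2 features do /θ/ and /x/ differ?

[coronal], [dorsal]

The two segments share [−sonorant], [−strident], [+consonantal]. The only features from the list on which they differ: /θ/ is [+coronal] while /x/ is [−coronal]; /θ/ is [−dorsal] while /x/ is [+dorsal].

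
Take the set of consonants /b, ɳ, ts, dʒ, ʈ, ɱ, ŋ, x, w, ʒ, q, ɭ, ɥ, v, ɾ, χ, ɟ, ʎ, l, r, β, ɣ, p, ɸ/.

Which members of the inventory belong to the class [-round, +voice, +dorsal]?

ŋ, ɟ, ʎ, ɣ

Checking each segment against [-round], [+voice], [+dorsal]: /ŋ/ (velar nasal), /ɟ/ (voiced palatal stop), /ʎ/ (palatal lateral approximant), /ɣ/ (voiced velar fricative) satisfy every feature; every other segment in the inventory fails at least one.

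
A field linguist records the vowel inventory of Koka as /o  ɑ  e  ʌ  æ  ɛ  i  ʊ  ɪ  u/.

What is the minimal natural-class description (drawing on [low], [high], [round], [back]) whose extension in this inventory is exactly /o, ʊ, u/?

[+round]

Every target segment is [+round] and no other inventory member is, so one feature is enough.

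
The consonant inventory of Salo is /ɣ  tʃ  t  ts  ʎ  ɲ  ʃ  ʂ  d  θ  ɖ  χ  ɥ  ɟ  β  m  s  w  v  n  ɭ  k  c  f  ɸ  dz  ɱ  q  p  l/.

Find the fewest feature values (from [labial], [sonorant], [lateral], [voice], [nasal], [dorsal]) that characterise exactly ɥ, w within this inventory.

The class [+labial], [+dorsal] has exactly /ɥ, w/ as its extension in this inventory. No smaller conjunction from the listed features achieves this: [+dorsal] alone would also admit /ɣ, ʎ, ɲ, χ, …/; [+labial] alone would also admit /β, m, v, f, …/; and checking the remaining single features turns up none with this extension.

[+labial, +dorsal]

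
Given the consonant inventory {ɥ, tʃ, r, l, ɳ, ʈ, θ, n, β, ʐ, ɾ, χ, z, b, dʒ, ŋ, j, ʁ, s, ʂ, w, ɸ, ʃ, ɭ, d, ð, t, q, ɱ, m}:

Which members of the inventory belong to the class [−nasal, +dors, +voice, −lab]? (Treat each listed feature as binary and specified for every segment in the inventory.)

j, ʁ

Eliminate segments failing any feature: /ɥ, w/ are [+labial]; /tʃ, r, l, ʈ, θ, β, ʐ, ɾ, z, b, dʒ, s, ʂ, ɸ, ʃ, ɭ, d, ð, t/ are [−dorsal]; /ɳ, n, ŋ, ɱ, m/ are [+nasal]; /χ, q/ are [−voice]. The remaining /j, ʁ/ satisfy [−nasal], [+dorsal], [+voice], [−labial].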